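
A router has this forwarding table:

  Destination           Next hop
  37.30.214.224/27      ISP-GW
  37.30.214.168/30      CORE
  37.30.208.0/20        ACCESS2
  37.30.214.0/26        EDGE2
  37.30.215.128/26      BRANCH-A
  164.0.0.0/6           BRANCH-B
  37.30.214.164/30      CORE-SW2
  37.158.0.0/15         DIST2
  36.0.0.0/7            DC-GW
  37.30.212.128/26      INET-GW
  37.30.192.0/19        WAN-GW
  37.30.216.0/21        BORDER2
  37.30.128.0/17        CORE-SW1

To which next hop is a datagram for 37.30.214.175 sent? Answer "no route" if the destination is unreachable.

Routes whose prefix contains 37.30.214.175:
  36.0.0.0/7 (36.0.0.0 - 37.255.255.255) -> DC-GW
  37.30.128.0/17 (37.30.128.0 - 37.30.255.255) -> CORE-SW1
  37.30.192.0/19 (37.30.192.0 - 37.30.223.255) -> WAN-GW
  37.30.208.0/20 (37.30.208.0 - 37.30.223.255) -> ACCESS2
More-specific entries that do NOT match:
  37.30.214.168/30 (37.30.214.168 - 37.30.214.171) does not contain 37.30.214.175
  37.30.214.164/30 (37.30.214.164 - 37.30.214.167) does not contain 37.30.214.175
  37.30.214.224/27 (37.30.214.224 - 37.30.214.255) does not contain 37.30.214.175
  37.30.214.0/26 (37.30.214.0 - 37.30.214.63) does not contain 37.30.214.175
  37.30.215.128/26 (37.30.215.128 - 37.30.215.191) does not contain 37.30.214.175
  37.30.212.128/26 (37.30.212.128 - 37.30.212.191) does not contain 37.30.214.175
  37.30.216.0/21 (37.30.216.0 - 37.30.223.255) does not contain 37.30.214.175
Longest matching prefix is /20 -> next hop ACCESS2.

ACCESS2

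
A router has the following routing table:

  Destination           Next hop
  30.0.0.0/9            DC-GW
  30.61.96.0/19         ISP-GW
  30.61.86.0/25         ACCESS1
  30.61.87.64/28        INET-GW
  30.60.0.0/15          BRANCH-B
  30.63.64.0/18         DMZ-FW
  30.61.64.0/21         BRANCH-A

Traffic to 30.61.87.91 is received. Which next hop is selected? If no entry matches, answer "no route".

BRANCH-B

Routes whose prefix contains 30.61.87.91:
  30.0.0.0/9 (30.0.0.0 - 30.127.255.255) -> DC-GW
  30.60.0.0/15 (30.60.0.0 - 30.61.255.255) -> BRANCH-B
More-specific entries that do NOT match:
  30.61.87.64/28 (30.61.87.64 - 30.61.87.79) does not contain 30.61.87.91
  30.61.86.0/25 (30.61.86.0 - 30.61.86.127) does not contain 30.61.87.91
  30.61.64.0/21 (30.61.64.0 - 30.61.71.255) does not contain 30.61.87.91
  30.61.96.0/19 (30.61.96.0 - 30.61.127.255) does not contain 30.61.87.91
  30.63.64.0/18 (30.63.64.0 - 30.63.127.255) does not contain 30.61.87.91
Longest matching prefix is /15 -> next hop BRANCH-B.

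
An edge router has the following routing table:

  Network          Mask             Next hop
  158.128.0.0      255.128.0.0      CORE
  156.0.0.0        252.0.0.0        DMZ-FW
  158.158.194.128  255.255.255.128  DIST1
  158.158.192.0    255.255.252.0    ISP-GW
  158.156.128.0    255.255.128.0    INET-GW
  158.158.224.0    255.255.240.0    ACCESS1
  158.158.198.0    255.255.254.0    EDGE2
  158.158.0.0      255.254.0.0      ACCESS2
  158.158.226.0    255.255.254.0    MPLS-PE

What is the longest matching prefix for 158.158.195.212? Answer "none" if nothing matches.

Entries matching 158.158.195.212:
  156.0.0.0/6 (156.0.0.0 - 159.255.255.255)
  158.128.0.0/9 (158.128.0.0 - 158.255.255.255)
  158.158.0.0/15 (158.158.0.0 - 158.159.255.255)
  158.158.192.0/22 (158.158.192.0 - 158.158.195.255)
Most specific is 158.158.192.0/22.

158.158.192.0/22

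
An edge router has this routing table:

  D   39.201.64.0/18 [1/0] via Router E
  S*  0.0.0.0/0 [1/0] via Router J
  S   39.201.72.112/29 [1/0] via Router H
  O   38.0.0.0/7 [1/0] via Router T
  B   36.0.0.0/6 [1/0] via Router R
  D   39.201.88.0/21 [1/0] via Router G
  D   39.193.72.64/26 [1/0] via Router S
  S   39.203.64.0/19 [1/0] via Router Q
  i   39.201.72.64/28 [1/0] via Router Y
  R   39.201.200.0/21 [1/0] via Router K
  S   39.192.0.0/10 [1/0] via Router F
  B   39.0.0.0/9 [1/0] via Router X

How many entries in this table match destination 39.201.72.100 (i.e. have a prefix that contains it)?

Prefixes containing 39.201.72.100:
  0.0.0.0/0 (default, matches everything)
  36.0.0.0/6 (36.0.0.0 - 39.255.255.255)
  38.0.0.0/7 (38.0.0.0 - 39.255.255.255)
  39.192.0.0/10 (39.192.0.0 - 39.255.255.255)
  39.201.64.0/18 (39.201.64.0 - 39.201.127.255)
Total matching entries: 5.

5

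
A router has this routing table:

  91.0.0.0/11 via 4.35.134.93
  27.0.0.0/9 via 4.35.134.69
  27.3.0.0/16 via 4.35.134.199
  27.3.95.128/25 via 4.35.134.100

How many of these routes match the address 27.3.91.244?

Prefixes containing 27.3.91.244:
  27.0.0.0/9 (27.0.0.0 - 27.127.255.255)
  27.3.0.0/16 (27.3.0.0 - 27.3.255.255)
Total matching entries: 2.

2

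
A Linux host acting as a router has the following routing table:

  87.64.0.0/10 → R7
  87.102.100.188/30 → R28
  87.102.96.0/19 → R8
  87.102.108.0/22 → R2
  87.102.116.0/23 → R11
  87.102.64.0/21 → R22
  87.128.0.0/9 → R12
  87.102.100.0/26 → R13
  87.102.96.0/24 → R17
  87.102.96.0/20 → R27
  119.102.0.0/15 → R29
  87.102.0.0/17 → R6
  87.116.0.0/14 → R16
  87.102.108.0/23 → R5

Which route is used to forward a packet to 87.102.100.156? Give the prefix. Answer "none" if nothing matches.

Entries matching 87.102.100.156:
  87.64.0.0/10 (87.64.0.0 - 87.127.255.255)
  87.102.0.0/17 (87.102.0.0 - 87.102.127.255)
  87.102.96.0/19 (87.102.96.0 - 87.102.127.255)
  87.102.96.0/20 (87.102.96.0 - 87.102.111.255)
Most specific is 87.102.96.0/20.

87.102.96.0/20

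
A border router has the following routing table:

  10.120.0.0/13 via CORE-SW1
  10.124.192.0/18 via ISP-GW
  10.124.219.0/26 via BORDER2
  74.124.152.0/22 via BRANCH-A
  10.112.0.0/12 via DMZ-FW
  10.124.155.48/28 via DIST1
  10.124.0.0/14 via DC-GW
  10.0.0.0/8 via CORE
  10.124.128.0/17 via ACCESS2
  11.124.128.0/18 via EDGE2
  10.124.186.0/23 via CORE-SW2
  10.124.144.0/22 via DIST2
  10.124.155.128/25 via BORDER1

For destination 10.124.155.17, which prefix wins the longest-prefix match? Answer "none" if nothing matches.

10.124.128.0/17

Entries matching 10.124.155.17:
  10.0.0.0/8 (10.0.0.0 - 10.255.255.255)
  10.112.0.0/12 (10.112.0.0 - 10.127.255.255)
  10.120.0.0/13 (10.120.0.0 - 10.127.255.255)
  10.124.0.0/14 (10.124.0.0 - 10.127.255.255)
  10.124.128.0/17 (10.124.128.0 - 10.124.255.255)
Most specific is 10.124.128.0/17.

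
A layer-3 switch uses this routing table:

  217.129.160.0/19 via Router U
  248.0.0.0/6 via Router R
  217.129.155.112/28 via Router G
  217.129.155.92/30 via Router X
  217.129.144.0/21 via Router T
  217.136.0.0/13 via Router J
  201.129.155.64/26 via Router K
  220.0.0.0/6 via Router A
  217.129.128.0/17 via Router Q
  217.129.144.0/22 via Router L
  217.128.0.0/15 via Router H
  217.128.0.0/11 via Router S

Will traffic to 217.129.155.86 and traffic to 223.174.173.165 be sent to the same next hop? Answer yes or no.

217.129.155.86: longest match 217.129.128.0/17 -> Router Q
223.174.173.165: longest match 220.0.0.0/6 -> Router A

no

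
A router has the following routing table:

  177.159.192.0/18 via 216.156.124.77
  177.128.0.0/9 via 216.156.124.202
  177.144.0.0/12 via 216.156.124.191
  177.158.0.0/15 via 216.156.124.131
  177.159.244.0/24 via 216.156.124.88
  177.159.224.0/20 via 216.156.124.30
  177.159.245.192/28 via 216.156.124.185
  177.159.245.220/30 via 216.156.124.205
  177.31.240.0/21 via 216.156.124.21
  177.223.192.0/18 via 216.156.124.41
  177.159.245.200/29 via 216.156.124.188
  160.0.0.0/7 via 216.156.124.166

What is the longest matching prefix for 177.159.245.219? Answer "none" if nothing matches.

Entries matching 177.159.245.219:
  177.128.0.0/9 (177.128.0.0 - 177.255.255.255)
  177.144.0.0/12 (177.144.0.0 - 177.159.255.255)
  177.158.0.0/15 (177.158.0.0 - 177.159.255.255)
  177.159.192.0/18 (177.159.192.0 - 177.159.255.255)
Most specific is 177.159.192.0/18.

177.159.192.0/18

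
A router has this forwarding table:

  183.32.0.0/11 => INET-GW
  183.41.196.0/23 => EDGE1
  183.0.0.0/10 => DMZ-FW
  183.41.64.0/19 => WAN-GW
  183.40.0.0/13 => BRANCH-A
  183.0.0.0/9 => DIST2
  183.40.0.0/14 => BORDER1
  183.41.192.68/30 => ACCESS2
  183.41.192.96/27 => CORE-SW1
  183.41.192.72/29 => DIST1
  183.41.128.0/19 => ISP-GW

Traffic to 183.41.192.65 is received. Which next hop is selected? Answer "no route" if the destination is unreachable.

Routes whose prefix contains 183.41.192.65:
  183.0.0.0/9 (183.0.0.0 - 183.127.255.255) -> DIST2
  183.0.0.0/10 (183.0.0.0 - 183.63.255.255) -> DMZ-FW
  183.32.0.0/11 (183.32.0.0 - 183.63.255.255) -> INET-GW
  183.40.0.0/13 (183.40.0.0 - 183.47.255.255) -> BRANCH-A
  183.40.0.0/14 (183.40.0.0 - 183.43.255.255) -> BORDER1
More-specific entries that do NOT match:
  183.41.192.68/30 (183.41.192.68 - 183.41.192.71) does not contain 183.41.192.65
  183.41.192.72/29 (183.41.192.72 - 183.41.192.79) does not contain 183.41.192.65
  183.41.192.96/27 (183.41.192.96 - 183.41.192.127) does not contain 183.41.192.65
  183.41.196.0/23 (183.41.196.0 - 183.41.197.255) does not contain 183.41.192.65
  183.41.64.0/19 (183.41.64.0 - 183.41.95.255) does not contain 183.41.192.65
  183.41.128.0/19 (183.41.128.0 - 183.41.159.255) does not contain 183.41.192.65
Longest matching prefix is /14 -> next hop BORDER1.

BORDER1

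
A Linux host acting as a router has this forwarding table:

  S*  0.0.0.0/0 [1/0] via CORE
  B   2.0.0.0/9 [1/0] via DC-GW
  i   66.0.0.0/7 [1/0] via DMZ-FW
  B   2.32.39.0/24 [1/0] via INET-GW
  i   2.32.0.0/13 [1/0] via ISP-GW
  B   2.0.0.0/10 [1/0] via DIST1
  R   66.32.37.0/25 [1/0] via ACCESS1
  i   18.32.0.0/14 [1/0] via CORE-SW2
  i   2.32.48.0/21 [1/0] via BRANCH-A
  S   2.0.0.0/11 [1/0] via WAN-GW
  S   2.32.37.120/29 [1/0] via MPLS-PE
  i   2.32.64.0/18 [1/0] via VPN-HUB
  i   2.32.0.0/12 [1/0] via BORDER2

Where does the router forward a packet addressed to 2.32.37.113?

Routes whose prefix contains 2.32.37.113:
  0.0.0.0/0 (default, matches everything) -> CORE
  2.0.0.0/9 (2.0.0.0 - 2.127.255.255) -> DC-GW
  2.0.0.0/10 (2.0.0.0 - 2.63.255.255) -> DIST1
  2.32.0.0/12 (2.32.0.0 - 2.47.255.255) -> BORDER2
  2.32.0.0/13 (2.32.0.0 - 2.39.255.255) -> ISP-GW
More-specific entries that do NOT match:
  2.32.37.120/29 (2.32.37.120 - 2.32.37.127) does not contain 2.32.37.113
  66.32.37.0/25 (66.32.37.0 - 66.32.37.127) does not contain 2.32.37.113
  2.32.39.0/24 (2.32.39.0 - 2.32.39.255) does not contain 2.32.37.113
  2.32.48.0/21 (2.32.48.0 - 2.32.55.255) does not contain 2.32.37.113
  2.32.64.0/18 (2.32.64.0 - 2.32.127.255) does not contain 2.32.37.113
  18.32.0.0/14 (18.32.0.0 - 18.35.255.255) does not contain 2.32.37.113
Longest matching prefix is /13 -> next hop ISP-GW.

ISP-GW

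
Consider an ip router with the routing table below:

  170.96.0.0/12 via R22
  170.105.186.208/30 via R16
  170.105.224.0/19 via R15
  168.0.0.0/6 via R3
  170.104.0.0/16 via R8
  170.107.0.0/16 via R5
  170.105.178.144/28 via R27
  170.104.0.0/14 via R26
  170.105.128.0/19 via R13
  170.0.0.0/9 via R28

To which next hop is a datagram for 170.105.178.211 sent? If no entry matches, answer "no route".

Routes whose prefix contains 170.105.178.211:
  168.0.0.0/6 (168.0.0.0 - 171.255.255.255) -> R3
  170.0.0.0/9 (170.0.0.0 - 170.127.255.255) -> R28
  170.96.0.0/12 (170.96.0.0 - 170.111.255.255) -> R22
  170.104.0.0/14 (170.104.0.0 - 170.107.255.255) -> R26
More-specific entries that do NOT match:
  170.105.186.208/30 (170.105.186.208 - 170.105.186.211) does not contain 170.105.178.211
  170.105.178.144/28 (170.105.178.144 - 170.105.178.159) does not contain 170.105.178.211
  170.105.224.0/19 (170.105.224.0 - 170.105.255.255) does not contain 170.105.178.211
  170.105.128.0/19 (170.105.128.0 - 170.105.159.255) does not contain 170.105.178.211
  170.104.0.0/16 (170.104.0.0 - 170.104.255.255) does not contain 170.105.178.211
  170.107.0.0/16 (170.107.0.0 - 170.107.255.255) does not contain 170.105.178.211
Longest matching prefix is /14 -> next hop R26.

R26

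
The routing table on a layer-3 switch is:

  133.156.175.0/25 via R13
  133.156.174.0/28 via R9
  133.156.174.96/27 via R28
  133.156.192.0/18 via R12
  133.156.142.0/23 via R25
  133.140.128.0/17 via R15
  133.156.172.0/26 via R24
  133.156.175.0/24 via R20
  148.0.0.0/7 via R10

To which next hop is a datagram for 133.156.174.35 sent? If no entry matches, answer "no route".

no route

No entry's prefix contains 133.156.174.35; there is no default route.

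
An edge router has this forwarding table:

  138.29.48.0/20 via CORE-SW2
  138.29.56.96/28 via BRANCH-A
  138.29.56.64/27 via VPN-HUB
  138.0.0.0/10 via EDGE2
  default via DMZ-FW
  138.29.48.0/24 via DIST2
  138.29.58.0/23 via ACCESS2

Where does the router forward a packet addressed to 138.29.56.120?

Routes whose prefix contains 138.29.56.120:
  0.0.0.0/0 (default, matches everything) -> DMZ-FW
  138.0.0.0/10 (138.0.0.0 - 138.63.255.255) -> EDGE2
  138.29.48.0/20 (138.29.48.0 - 138.29.63.255) -> CORE-SW2
More-specific entries that do NOT match:
  138.29.56.96/28 (138.29.56.96 - 138.29.56.111) does not contain 138.29.56.120
  138.29.56.64/27 (138.29.56.64 - 138.29.56.95) does not contain 138.29.56.120
  138.29.48.0/24 (138.29.48.0 - 138.29.48.255) does not contain 138.29.56.120
  138.29.58.0/23 (138.29.58.0 - 138.29.59.255) does not contain 138.29.56.120
Longest matching prefix is /20 -> next hop CORE-SW2.

CORE-SW2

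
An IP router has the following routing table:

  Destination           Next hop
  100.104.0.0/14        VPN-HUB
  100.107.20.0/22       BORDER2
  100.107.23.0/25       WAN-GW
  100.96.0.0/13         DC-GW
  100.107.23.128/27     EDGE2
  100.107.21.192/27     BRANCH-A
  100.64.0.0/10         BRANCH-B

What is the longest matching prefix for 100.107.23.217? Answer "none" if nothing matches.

100.107.20.0/22

Entries matching 100.107.23.217:
  100.64.0.0/10 (100.64.0.0 - 100.127.255.255)
  100.104.0.0/14 (100.104.0.0 - 100.107.255.255)
  100.107.20.0/22 (100.107.20.0 - 100.107.23.255)
Most specific is 100.107.20.0/22.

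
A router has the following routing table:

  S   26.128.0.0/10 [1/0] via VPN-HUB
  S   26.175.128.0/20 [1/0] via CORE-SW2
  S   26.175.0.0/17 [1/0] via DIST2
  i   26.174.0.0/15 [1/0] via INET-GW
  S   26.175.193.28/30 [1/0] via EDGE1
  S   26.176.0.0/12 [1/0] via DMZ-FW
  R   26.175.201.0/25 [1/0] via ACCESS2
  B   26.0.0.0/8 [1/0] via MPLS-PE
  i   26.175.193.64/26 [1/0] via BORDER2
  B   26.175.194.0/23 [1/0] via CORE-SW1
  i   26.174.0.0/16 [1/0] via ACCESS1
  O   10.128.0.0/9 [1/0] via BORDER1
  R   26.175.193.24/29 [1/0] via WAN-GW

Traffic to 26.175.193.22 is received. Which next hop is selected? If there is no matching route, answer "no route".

INET-GW

Routes whose prefix contains 26.175.193.22:
  26.0.0.0/8 (26.0.0.0 - 26.255.255.255) -> MPLS-PE
  26.128.0.0/10 (26.128.0.0 - 26.191.255.255) -> VPN-HUB
  26.174.0.0/15 (26.174.0.0 - 26.175.255.255) -> INET-GW
More-specific entries that do NOT match:
  26.175.193.28/30 (26.175.193.28 - 26.175.193.31) does not contain 26.175.193.22
  26.175.193.24/29 (26.175.193.24 - 26.175.193.31) does not contain 26.175.193.22
  26.175.193.64/26 (26.175.193.64 - 26.175.193.127) does not contain 26.175.193.22
  26.175.201.0/25 (26.175.201.0 - 26.175.201.127) does not contain 26.175.193.22
  26.175.194.0/23 (26.175.194.0 - 26.175.195.255) does not contain 26.175.193.22
  26.175.128.0/20 (26.175.128.0 - 26.175.143.255) does not contain 26.175.193.22
  26.175.0.0/17 (26.175.0.0 - 26.175.127.255) does not contain 26.175.193.22
  26.174.0.0/16 (26.174.0.0 - 26.174.255.255) does not contain 26.175.193.22
Longest matching prefix is /15 -> next hop INET-GW.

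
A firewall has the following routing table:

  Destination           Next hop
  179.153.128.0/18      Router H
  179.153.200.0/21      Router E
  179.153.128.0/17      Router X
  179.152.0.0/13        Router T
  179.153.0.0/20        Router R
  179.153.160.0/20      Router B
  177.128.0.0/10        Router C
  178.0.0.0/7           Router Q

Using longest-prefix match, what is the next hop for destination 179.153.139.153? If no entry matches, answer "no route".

Router H

Routes whose prefix contains 179.153.139.153:
  178.0.0.0/7 (178.0.0.0 - 179.255.255.255) -> Router Q
  179.152.0.0/13 (179.152.0.0 - 179.159.255.255) -> Router T
  179.153.128.0/17 (179.153.128.0 - 179.153.255.255) -> Router X
  179.153.128.0/18 (179.153.128.0 - 179.153.191.255) -> Router H
More-specific entries that do NOT match:
  179.153.200.0/21 (179.153.200.0 - 179.153.207.255) does not contain 179.153.139.153
  179.153.0.0/20 (179.153.0.0 - 179.153.15.255) does not contain 179.153.139.153
  179.153.160.0/20 (179.153.160.0 - 179.153.175.255) does not contain 179.153.139.153
Longest matching prefix is /18 -> next hop Router H.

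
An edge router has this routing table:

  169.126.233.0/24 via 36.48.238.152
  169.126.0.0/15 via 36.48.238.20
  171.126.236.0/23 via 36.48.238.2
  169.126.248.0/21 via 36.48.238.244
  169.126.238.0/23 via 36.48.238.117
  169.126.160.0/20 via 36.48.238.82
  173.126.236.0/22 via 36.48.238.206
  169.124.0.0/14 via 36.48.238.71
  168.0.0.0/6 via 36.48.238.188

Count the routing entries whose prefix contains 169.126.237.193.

3

Prefixes containing 169.126.237.193:
  168.0.0.0/6 (168.0.0.0 - 171.255.255.255)
  169.124.0.0/14 (169.124.0.0 - 169.127.255.255)
  169.126.0.0/15 (169.126.0.0 - 169.127.255.255)
Total matching entries: 3.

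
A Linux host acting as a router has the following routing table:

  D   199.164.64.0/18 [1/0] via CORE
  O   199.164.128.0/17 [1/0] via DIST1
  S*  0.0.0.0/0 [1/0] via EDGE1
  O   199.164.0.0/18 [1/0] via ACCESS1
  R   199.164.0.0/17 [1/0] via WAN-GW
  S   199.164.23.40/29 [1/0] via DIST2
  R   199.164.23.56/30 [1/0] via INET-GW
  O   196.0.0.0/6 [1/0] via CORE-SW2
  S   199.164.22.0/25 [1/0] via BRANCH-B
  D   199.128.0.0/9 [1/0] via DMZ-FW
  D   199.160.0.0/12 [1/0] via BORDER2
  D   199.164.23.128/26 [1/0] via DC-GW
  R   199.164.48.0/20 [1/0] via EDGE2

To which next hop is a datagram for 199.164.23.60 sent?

ACCESS1

Routes whose prefix contains 199.164.23.60:
  0.0.0.0/0 (default, matches everything) -> EDGE1
  196.0.0.0/6 (196.0.0.0 - 199.255.255.255) -> CORE-SW2
  199.128.0.0/9 (199.128.0.0 - 199.255.255.255) -> DMZ-FW
  199.160.0.0/12 (199.160.0.0 - 199.175.255.255) -> BORDER2
  199.164.0.0/17 (199.164.0.0 - 199.164.127.255) -> WAN-GW
  199.164.0.0/18 (199.164.0.0 - 199.164.63.255) -> ACCESS1
More-specific entries that do NOT match:
  199.164.23.56/30 (199.164.23.56 - 199.164.23.59) does not contain 199.164.23.60
  199.164.23.40/29 (199.164.23.40 - 199.164.23.47) does not contain 199.164.23.60
  199.164.23.128/26 (199.164.23.128 - 199.164.23.191) does not contain 199.164.23.60
  199.164.22.0/25 (199.164.22.0 - 199.164.22.127) does not contain 199.164.23.60
  199.164.48.0/20 (199.164.48.0 - 199.164.63.255) does not contain 199.164.23.60
Longest matching prefix is /18 -> next hop ACCESS1.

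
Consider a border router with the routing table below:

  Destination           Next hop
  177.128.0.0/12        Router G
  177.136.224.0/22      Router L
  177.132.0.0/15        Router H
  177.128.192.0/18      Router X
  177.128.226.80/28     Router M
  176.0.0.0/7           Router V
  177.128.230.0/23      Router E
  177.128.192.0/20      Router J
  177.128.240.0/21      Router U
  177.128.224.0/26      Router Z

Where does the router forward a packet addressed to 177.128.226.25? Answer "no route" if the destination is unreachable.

Routes whose prefix contains 177.128.226.25:
  176.0.0.0/7 (176.0.0.0 - 177.255.255.255) -> Router V
  177.128.0.0/12 (177.128.0.0 - 177.143.255.255) -> Router G
  177.128.192.0/18 (177.128.192.0 - 177.128.255.255) -> Router X
More-specific entries that do NOT match:
  177.128.226.80/28 (177.128.226.80 - 177.128.226.95) does not contain 177.128.226.25
  177.128.224.0/26 (177.128.224.0 - 177.128.224.63) does not contain 177.128.226.25
  177.128.230.0/23 (177.128.230.0 - 177.128.231.255) does not contain 177.128.226.25
  177.136.224.0/22 (177.136.224.0 - 177.136.227.255) does not contain 177.128.226.25
  177.128.240.0/21 (177.128.240.0 - 177.128.247.255) does not contain 177.128.226.25
  177.128.192.0/20 (177.128.192.0 - 177.128.207.255) does not contain 177.128.226.25
Longest matching prefix is /18 -> next hop Router X.

Router X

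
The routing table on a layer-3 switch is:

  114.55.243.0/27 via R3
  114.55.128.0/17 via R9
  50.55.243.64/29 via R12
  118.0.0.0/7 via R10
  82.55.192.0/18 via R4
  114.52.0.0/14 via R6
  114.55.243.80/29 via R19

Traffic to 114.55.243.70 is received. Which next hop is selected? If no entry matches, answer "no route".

Routes whose prefix contains 114.55.243.70:
  114.52.0.0/14 (114.52.0.0 - 114.55.255.255) -> R6
  114.55.128.0/17 (114.55.128.0 - 114.55.255.255) -> R9
More-specific entries that do NOT match:
  50.55.243.64/29 (50.55.243.64 - 50.55.243.71) does not contain 114.55.243.70
  114.55.243.80/29 (114.55.243.80 - 114.55.243.87) does not contain 114.55.243.70
  114.55.243.0/27 (114.55.243.0 - 114.55.243.31) does not contain 114.55.243.70
  82.55.192.0/18 (82.55.192.0 - 82.55.255.255) does not contain 114.55.243.70
Longest matching prefix is /17 -> next hop R9.

R9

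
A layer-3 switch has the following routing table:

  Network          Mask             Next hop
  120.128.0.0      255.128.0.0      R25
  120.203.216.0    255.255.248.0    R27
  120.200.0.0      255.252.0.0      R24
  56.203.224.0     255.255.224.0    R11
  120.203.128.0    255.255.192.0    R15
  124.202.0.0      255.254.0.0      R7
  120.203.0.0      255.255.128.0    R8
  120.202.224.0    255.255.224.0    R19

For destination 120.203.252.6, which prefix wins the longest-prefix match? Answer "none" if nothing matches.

120.200.0.0/14

Entries matching 120.203.252.6:
  120.128.0.0/9 (120.128.0.0 - 120.255.255.255)
  120.200.0.0/14 (120.200.0.0 - 120.203.255.255)
Most specific is 120.200.0.0/14.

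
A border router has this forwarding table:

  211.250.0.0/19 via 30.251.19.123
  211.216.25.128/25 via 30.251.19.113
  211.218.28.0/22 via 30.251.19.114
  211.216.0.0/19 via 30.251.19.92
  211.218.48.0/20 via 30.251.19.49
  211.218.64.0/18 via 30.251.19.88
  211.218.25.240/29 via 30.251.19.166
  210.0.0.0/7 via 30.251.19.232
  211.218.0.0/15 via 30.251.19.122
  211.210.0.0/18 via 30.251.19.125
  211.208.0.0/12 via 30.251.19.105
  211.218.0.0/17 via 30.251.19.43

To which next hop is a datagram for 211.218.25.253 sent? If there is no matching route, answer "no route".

Routes whose prefix contains 211.218.25.253:
  210.0.0.0/7 (210.0.0.0 - 211.255.255.255) -> 30.251.19.232
  211.208.0.0/12 (211.208.0.0 - 211.223.255.255) -> 30.251.19.105
  211.218.0.0/15 (211.218.0.0 - 211.219.255.255) -> 30.251.19.122
  211.218.0.0/17 (211.218.0.0 - 211.218.127.255) -> 30.251.19.43
More-specific entries that do NOT match:
  211.218.25.240/29 (211.218.25.240 - 211.218.25.247) does not contain 211.218.25.253
  211.216.25.128/25 (211.216.25.128 - 211.216.25.255) does not contain 211.218.25.253
  211.218.28.0/22 (211.218.28.0 - 211.218.31.255) does not contain 211.218.25.253
  211.218.48.0/20 (211.218.48.0 - 211.218.63.255) does not contain 211.218.25.253
  211.250.0.0/19 (211.250.0.0 - 211.250.31.255) does not contain 211.218.25.253
  211.216.0.0/19 (211.216.0.0 - 211.216.31.255) does not contain 211.218.25.253
  211.218.64.0/18 (211.218.64.0 - 211.218.127.255) does not contain 211.218.25.253
  211.210.0.0/18 (211.210.0.0 - 211.210.63.255) does not contain 211.218.25.253
Longest matching prefix is /17 -> next hop 30.251.19.43.

30.251.19.43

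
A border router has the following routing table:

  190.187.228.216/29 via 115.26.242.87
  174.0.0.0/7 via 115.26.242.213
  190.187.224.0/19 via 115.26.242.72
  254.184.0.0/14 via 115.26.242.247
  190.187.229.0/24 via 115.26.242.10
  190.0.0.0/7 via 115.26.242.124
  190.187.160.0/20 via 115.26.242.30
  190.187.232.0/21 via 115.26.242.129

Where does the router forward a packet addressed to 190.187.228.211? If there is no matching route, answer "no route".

115.26.242.72

Routes whose prefix contains 190.187.228.211:
  190.0.0.0/7 (190.0.0.0 - 191.255.255.255) -> 115.26.242.124
  190.187.224.0/19 (190.187.224.0 - 190.187.255.255) -> 115.26.242.72
More-specific entries that do NOT match:
  190.187.228.216/29 (190.187.228.216 - 190.187.228.223) does not contain 190.187.228.211
  190.187.229.0/24 (190.187.229.0 - 190.187.229.255) does not contain 190.187.228.211
  190.187.232.0/21 (190.187.232.0 - 190.187.239.255) does not contain 190.187.228.211
  190.187.160.0/20 (190.187.160.0 - 190.187.175.255) does not contain 190.187.228.211
Longest matching prefix is /19 -> next hop 115.26.242.72.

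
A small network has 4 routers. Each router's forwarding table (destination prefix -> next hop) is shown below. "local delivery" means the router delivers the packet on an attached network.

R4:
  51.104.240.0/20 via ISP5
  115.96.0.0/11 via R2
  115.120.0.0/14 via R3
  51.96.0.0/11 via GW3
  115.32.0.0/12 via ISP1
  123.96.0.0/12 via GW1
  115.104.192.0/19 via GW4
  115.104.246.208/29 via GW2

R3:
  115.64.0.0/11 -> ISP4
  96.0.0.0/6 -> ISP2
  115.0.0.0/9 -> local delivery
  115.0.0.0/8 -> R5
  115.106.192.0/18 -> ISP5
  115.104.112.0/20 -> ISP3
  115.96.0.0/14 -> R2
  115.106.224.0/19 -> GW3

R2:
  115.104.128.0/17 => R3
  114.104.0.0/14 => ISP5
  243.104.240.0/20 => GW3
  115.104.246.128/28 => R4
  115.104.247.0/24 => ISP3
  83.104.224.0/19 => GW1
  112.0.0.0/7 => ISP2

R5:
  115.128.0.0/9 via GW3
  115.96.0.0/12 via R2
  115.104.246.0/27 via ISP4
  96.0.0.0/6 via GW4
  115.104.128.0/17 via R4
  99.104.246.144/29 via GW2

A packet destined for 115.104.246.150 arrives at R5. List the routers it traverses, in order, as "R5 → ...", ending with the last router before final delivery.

At R5: longest match for 115.104.246.150 is 115.104.128.0/17 -> R4
At R4: longest match for 115.104.246.150 is 115.96.0.0/11 -> R2
At R2: longest match for 115.104.246.150 is 115.104.128.0/17 -> R3
At R3: longest match for 115.104.246.150 is 115.0.0.0/9 -> local delivery

R5 → R4 → R2 → R3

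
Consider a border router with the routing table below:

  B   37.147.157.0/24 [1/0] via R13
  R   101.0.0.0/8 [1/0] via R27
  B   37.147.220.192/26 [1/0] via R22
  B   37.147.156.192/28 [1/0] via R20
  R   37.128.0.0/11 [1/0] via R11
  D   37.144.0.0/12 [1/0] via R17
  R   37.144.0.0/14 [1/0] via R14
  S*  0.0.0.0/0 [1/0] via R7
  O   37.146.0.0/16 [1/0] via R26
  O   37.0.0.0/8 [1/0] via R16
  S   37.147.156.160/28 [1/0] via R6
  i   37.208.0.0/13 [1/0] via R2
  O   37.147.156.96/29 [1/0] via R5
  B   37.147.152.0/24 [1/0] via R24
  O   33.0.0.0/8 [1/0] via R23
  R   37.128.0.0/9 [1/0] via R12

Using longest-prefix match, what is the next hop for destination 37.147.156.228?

Routes whose prefix contains 37.147.156.228:
  0.0.0.0/0 (default, matches everything) -> R7
  37.0.0.0/8 (37.0.0.0 - 37.255.255.255) -> R16
  37.128.0.0/9 (37.128.0.0 - 37.255.255.255) -> R12
  37.128.0.0/11 (37.128.0.0 - 37.159.255.255) -> R11
  37.144.0.0/12 (37.144.0.0 - 37.159.255.255) -> R17
  37.144.0.0/14 (37.144.0.0 - 37.147.255.255) -> R14
More-specific entries that do NOT match:
  37.147.156.96/29 (37.147.156.96 - 37.147.156.103) does not contain 37.147.156.228
  37.147.156.192/28 (37.147.156.192 - 37.147.156.207) does not contain 37.147.156.228
  37.147.156.160/28 (37.147.156.160 - 37.147.156.175) does not contain 37.147.156.228
  37.147.220.192/26 (37.147.220.192 - 37.147.220.255) does not contain 37.147.156.228
  37.147.157.0/24 (37.147.157.0 - 37.147.157.255) does not contain 37.147.156.228
  37.147.152.0/24 (37.147.152.0 - 37.147.152.255) does not contain 37.147.156.228
  37.146.0.0/16 (37.146.0.0 - 37.146.255.255) does not contain 37.147.156.228
Longest matching prefix is /14 -> next hop R14.

R14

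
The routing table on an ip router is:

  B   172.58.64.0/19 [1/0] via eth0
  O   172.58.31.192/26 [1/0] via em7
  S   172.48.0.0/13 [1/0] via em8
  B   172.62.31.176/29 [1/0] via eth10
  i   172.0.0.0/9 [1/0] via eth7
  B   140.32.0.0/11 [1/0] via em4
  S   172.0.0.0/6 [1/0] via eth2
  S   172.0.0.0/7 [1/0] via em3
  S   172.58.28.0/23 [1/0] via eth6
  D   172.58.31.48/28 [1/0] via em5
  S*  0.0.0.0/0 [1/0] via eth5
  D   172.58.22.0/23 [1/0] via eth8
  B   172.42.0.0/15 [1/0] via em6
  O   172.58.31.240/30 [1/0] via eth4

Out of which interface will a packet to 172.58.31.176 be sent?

eth7

Routes whose prefix contains 172.58.31.176:
  0.0.0.0/0 (default, matches everything) -> eth5
  172.0.0.0/6 (172.0.0.0 - 175.255.255.255) -> eth2
  172.0.0.0/7 (172.0.0.0 - 173.255.255.255) -> em3
  172.0.0.0/9 (172.0.0.0 - 172.127.255.255) -> eth7
More-specific entries that do NOT match:
  172.58.31.240/30 (172.58.31.240 - 172.58.31.243) does not contain 172.58.31.176
  172.62.31.176/29 (172.62.31.176 - 172.62.31.183) does not contain 172.58.31.176
  172.58.31.48/28 (172.58.31.48 - 172.58.31.63) does not contain 172.58.31.176
  172.58.31.192/26 (172.58.31.192 - 172.58.31.255) does not contain 172.58.31.176
  172.58.28.0/23 (172.58.28.0 - 172.58.29.255) does not contain 172.58.31.176
  172.58.22.0/23 (172.58.22.0 - 172.58.23.255) does not contain 172.58.31.176
  172.58.64.0/19 (172.58.64.0 - 172.58.95.255) does not contain 172.58.31.176
  172.42.0.0/15 (172.42.0.0 - 172.43.255.255) does not contain 172.58.31.176
  172.48.0.0/13 (172.48.0.0 - 172.55.255.255) does not contain 172.58.31.176
  140.32.0.0/11 (140.32.0.0 - 140.63.255.255) does not contain 172.58.31.176
Longest matching prefix is /9 -> interface eth7.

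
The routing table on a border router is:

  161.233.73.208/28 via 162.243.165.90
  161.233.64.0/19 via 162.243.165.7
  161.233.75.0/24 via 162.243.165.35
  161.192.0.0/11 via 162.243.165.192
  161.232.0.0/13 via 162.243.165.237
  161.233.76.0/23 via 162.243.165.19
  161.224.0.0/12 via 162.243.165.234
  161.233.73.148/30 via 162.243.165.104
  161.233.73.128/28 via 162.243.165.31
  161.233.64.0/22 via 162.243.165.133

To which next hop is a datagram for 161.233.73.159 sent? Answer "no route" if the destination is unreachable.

Routes whose prefix contains 161.233.73.159:
  161.224.0.0/12 (161.224.0.0 - 161.239.255.255) -> 162.243.165.234
  161.232.0.0/13 (161.232.0.0 - 161.239.255.255) -> 162.243.165.237
  161.233.64.0/19 (161.233.64.0 - 161.233.95.255) -> 162.243.165.7
More-specific entries that do NOT match:
  161.233.73.148/30 (161.233.73.148 - 161.233.73.151) does not contain 161.233.73.159
  161.233.73.208/28 (161.233.73.208 - 161.233.73.223) does not contain 161.233.73.159
  161.233.73.128/28 (161.233.73.128 - 161.233.73.143) does not contain 161.233.73.159
  161.233.75.0/24 (161.233.75.0 - 161.233.75.255) does not contain 161.233.73.159
  161.233.76.0/23 (161.233.76.0 - 161.233.77.255) does not contain 161.233.73.159
  161.233.64.0/22 (161.233.64.0 - 161.233.67.255) does not contain 161.233.73.159
Longest matching prefix is /19 -> next hop 162.243.165.7.

162.243.165.7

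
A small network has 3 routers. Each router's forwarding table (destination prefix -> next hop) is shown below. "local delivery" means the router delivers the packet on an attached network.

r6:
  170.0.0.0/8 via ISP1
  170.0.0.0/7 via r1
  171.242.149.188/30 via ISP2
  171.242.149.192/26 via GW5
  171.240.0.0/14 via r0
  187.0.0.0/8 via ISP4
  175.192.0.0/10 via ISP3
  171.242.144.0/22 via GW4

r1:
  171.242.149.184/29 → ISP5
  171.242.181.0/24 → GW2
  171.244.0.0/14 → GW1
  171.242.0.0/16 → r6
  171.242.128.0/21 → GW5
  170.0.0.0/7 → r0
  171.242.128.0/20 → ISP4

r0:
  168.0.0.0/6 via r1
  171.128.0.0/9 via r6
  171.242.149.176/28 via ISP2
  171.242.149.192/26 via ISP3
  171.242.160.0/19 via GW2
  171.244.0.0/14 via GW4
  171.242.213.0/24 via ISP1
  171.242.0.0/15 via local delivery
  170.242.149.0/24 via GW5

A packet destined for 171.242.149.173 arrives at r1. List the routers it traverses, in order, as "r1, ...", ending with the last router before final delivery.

At r1: longest match for 171.242.149.173 is 171.242.0.0/16 -> r6
At r6: longest match for 171.242.149.173 is 171.240.0.0/14 -> r0
At r0: longest match for 171.242.149.173 is 171.242.0.0/15 -> local delivery

r1, r6, r0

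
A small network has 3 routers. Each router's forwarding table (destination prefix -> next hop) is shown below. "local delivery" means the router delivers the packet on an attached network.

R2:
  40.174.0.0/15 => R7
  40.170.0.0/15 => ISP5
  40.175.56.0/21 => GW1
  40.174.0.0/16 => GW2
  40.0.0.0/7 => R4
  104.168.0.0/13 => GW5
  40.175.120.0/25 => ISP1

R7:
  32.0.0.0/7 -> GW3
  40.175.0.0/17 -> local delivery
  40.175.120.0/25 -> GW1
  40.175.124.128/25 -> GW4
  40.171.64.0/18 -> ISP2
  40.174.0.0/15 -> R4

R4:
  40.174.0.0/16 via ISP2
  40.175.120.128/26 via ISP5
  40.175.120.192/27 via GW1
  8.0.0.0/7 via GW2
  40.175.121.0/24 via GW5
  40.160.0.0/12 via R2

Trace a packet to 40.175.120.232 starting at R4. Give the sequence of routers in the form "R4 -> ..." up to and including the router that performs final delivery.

At R4: longest match for 40.175.120.232 is 40.160.0.0/12 -> R2
At R2: longest match for 40.175.120.232 is 40.174.0.0/15 -> R7
At R7: longest match for 40.175.120.232 is 40.175.0.0/17 -> local delivery

R4 -> R2 -> R7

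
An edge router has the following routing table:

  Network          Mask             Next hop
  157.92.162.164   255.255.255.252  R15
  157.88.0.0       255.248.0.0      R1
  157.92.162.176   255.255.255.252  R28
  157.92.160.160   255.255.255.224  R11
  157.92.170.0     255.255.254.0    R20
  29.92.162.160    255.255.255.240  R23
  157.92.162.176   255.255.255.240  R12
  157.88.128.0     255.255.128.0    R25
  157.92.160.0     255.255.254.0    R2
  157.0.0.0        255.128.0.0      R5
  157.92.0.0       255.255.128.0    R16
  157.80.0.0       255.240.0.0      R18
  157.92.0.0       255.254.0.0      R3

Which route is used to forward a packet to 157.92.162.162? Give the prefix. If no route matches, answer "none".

Entries matching 157.92.162.162:
  157.0.0.0/9 (157.0.0.0 - 157.127.255.255)
  157.80.0.0/12 (157.80.0.0 - 157.95.255.255)
  157.88.0.0/13 (157.88.0.0 - 157.95.255.255)
  157.92.0.0/15 (157.92.0.0 - 157.93.255.255)
Most specific is 157.92.0.0/15.

157.92.0.0/15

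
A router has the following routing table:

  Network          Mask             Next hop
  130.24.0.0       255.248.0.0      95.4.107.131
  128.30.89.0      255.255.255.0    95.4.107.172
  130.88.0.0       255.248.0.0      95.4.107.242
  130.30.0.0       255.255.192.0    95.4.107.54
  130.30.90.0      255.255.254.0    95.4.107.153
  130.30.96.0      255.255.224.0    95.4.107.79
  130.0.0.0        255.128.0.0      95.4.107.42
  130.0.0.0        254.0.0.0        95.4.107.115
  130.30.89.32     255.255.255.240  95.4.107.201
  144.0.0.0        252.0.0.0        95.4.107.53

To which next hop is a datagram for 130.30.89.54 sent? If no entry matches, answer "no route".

Routes whose prefix contains 130.30.89.54:
  130.0.0.0/7 (130.0.0.0 - 131.255.255.255) -> 95.4.107.115
  130.0.0.0/9 (130.0.0.0 - 130.127.255.255) -> 95.4.107.42
  130.24.0.0/13 (130.24.0.0 - 130.31.255.255) -> 95.4.107.131
More-specific entries that do NOT match:
  130.30.89.32/28 (130.30.89.32 - 130.30.89.47) does not contain 130.30.89.54
  128.30.89.0/24 (128.30.89.0 - 128.30.89.255) does not contain 130.30.89.54
  130.30.90.0/23 (130.30.90.0 - 130.30.91.255) does not contain 130.30.89.54
  130.30.96.0/19 (130.30.96.0 - 130.30.127.255) does not contain 130.30.89.54
  130.30.0.0/18 (130.30.0.0 - 130.30.63.255) does not contain 130.30.89.54
Longest matching prefix is /13 -> next hop 95.4.107.131.

95.4.107.131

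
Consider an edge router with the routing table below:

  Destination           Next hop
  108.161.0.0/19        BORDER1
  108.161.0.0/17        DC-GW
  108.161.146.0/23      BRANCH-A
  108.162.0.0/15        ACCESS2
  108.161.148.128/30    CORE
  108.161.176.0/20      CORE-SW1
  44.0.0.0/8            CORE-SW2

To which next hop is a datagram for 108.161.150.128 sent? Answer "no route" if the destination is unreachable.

No entry's prefix contains 108.161.150.128; there is no default route.

no route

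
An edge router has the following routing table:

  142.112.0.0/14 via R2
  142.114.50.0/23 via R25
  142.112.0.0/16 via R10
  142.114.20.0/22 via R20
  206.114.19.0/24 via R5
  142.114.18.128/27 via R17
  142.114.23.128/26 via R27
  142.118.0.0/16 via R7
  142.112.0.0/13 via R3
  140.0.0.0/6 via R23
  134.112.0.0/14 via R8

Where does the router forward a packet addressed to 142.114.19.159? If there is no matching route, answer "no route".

R2

Routes whose prefix contains 142.114.19.159:
  140.0.0.0/6 (140.0.0.0 - 143.255.255.255) -> R23
  142.112.0.0/13 (142.112.0.0 - 142.119.255.255) -> R3
  142.112.0.0/14 (142.112.0.0 - 142.115.255.255) -> R2
More-specific entries that do NOT match:
  142.114.18.128/27 (142.114.18.128 - 142.114.18.159) does not contain 142.114.19.159
  142.114.23.128/26 (142.114.23.128 - 142.114.23.191) does not contain 142.114.19.159
  206.114.19.0/24 (206.114.19.0 - 206.114.19.255) does not contain 142.114.19.159
  142.114.50.0/23 (142.114.50.0 - 142.114.51.255) does not contain 142.114.19.159
  142.114.20.0/22 (142.114.20.0 - 142.114.23.255) does not contain 142.114.19.159
  142.112.0.0/16 (142.112.0.0 - 142.112.255.255) does not contain 142.114.19.159
  142.118.0.0/16 (142.118.0.0 - 142.118.255.255) does not contain 142.114.19.159
Longest matching prefix is /14 -> next hop R2.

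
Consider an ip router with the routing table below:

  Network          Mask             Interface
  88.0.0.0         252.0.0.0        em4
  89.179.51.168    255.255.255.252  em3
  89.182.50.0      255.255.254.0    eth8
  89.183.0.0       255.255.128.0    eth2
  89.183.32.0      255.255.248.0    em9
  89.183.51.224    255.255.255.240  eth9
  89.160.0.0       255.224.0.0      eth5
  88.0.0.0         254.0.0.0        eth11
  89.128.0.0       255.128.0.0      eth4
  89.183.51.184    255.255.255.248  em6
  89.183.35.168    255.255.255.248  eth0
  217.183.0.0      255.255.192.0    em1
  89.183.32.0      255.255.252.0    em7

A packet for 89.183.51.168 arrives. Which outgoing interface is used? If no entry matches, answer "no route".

eth2

Routes whose prefix contains 89.183.51.168:
  88.0.0.0/6 (88.0.0.0 - 91.255.255.255) -> em4
  88.0.0.0/7 (88.0.0.0 - 89.255.255.255) -> eth11
  89.128.0.0/9 (89.128.0.0 - 89.255.255.255) -> eth4
  89.160.0.0/11 (89.160.0.0 - 89.191.255.255) -> eth5
  89.183.0.0/17 (89.183.0.0 - 89.183.127.255) -> eth2
More-specific entries that do NOT match:
  89.179.51.168/30 (89.179.51.168 - 89.179.51.171) does not contain 89.183.51.168
  89.183.51.184/29 (89.183.51.184 - 89.183.51.191) does not contain 89.183.51.168
  89.183.35.168/29 (89.183.35.168 - 89.183.35.175) does not contain 89.183.51.168
  89.183.51.224/28 (89.183.51.224 - 89.183.51.239) does not contain 89.183.51.168
  89.182.50.0/23 (89.182.50.0 - 89.182.51.255) does not contain 89.183.51.168
  89.183.32.0/22 (89.183.32.0 - 89.183.35.255) does not contain 89.183.51.168
  89.183.32.0/21 (89.183.32.0 - 89.183.39.255) does not contain 89.183.51.168
  217.183.0.0/18 (217.183.0.0 - 217.183.63.255) does not contain 89.183.51.168
Longest matching prefix is /17 -> interface eth2.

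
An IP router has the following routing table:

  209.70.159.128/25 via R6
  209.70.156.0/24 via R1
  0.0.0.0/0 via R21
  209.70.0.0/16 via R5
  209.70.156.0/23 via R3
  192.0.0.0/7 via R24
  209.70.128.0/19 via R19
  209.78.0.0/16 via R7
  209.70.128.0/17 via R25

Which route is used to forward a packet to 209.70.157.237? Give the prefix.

Entries matching 209.70.157.237:
  0.0.0.0/0 (default, matches everything)
  209.70.0.0/16 (209.70.0.0 - 209.70.255.255)
  209.70.128.0/17 (209.70.128.0 - 209.70.255.255)
  209.70.128.0/19 (209.70.128.0 - 209.70.159.255)
  209.70.156.0/23 (209.70.156.0 - 209.70.157.255)
Most specific is 209.70.156.0/23.

209.70.156.0/23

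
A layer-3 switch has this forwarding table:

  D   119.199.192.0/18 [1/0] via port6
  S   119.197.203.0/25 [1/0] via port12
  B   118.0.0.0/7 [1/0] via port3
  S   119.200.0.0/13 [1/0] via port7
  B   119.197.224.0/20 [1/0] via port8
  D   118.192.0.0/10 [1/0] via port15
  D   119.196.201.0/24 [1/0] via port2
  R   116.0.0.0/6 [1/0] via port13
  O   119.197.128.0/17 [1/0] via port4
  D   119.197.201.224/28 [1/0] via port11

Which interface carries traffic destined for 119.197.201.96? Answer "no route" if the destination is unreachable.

Routes whose prefix contains 119.197.201.96:
  116.0.0.0/6 (116.0.0.0 - 119.255.255.255) -> port13
  118.0.0.0/7 (118.0.0.0 - 119.255.255.255) -> port3
  119.197.128.0/17 (119.197.128.0 - 119.197.255.255) -> port4
More-specific entries that do NOT match:
  119.197.201.224/28 (119.197.201.224 - 119.197.201.239) does not contain 119.197.201.96
  119.197.203.0/25 (119.197.203.0 - 119.197.203.127) does not contain 119.197.201.96
  119.196.201.0/24 (119.196.201.0 - 119.196.201.255) does not contain 119.197.201.96
  119.197.224.0/20 (119.197.224.0 - 119.197.239.255) does not contain 119.197.201.96
  119.199.192.0/18 (119.199.192.0 - 119.199.255.255) does not contain 119.197.201.96
Longest matching prefix is /17 -> interface port4.

port4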